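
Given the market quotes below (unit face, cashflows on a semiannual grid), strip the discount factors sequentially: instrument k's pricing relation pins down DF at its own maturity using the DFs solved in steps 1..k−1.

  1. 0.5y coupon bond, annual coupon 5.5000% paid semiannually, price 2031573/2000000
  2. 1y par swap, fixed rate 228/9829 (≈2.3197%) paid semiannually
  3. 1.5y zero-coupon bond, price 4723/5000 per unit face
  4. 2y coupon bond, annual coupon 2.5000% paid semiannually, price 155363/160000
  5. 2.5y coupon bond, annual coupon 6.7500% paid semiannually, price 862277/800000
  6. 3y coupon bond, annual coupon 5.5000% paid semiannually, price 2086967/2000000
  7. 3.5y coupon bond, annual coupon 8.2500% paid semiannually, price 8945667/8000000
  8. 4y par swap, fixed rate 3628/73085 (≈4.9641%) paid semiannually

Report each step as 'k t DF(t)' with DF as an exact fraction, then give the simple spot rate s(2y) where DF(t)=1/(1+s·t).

step 1 [0.5y] bond c/2=11/400: DF=(2031573/2000000 − 11/400·(0))/(1+11/400) = 4943/5000 ≈ 0.988600
step 2 [1y] swap r/2=114/9829: DF=(1 − 114/9829·(0.988600))/(1+114/9829) = 2443/2500 ≈ 0.977200
step 3 [1.5y] zero: DF = P = 4723/5000 ≈ 0.944600
step 4 [2y] bond c/2=1/80: DF=(155363/160000 − 1/80·(0.988600+0.977200+0.944600))/(1+1/80) = 9231/10000 ≈ 0.923100
step 5 [2.5y] bond c/2=27/800: DF=(862277/800000 − 27/800·(0.988600+0.977200+0.944600+0.923100))/(1+27/800) = 367/400 ≈ 0.917500
step 6 [3y] bond c/2=11/400: DF=(2086967/2000000 − 11/400·(0.988600+0.977200+0.944600+0.923100+0.917500))/(1+11/400) = 2221/2500 ≈ 0.888400
step 7 [3.5y] bond c/2=33/800: DF=(8945667/8000000 − 33/800·(0.988600+0.977200+0.944600+0.923100+0.917500+0.888400))/(1+33/800) = 1701/2000 ≈ 0.850500
step 8 [4y] swap r/2=1814/73085: DF=(1 − 1814/73085·(0.988600+0.977200+0.944600+0.923100+0.917500+0.888400+0.850500))/(1+1814/73085) = 4093/5000 ≈ 0.818600

1 1/2 4943/5000
2 1 2443/2500
3 3/2 4723/5000
4 2 9231/10000
5 5/2 367/400
6 3 2221/2500
7 7/2 1701/2000
8 4 4093/5000
s(2y) = (1/(9231/10000) − 1)/(2) = 769/18462 ≈ 4.1653%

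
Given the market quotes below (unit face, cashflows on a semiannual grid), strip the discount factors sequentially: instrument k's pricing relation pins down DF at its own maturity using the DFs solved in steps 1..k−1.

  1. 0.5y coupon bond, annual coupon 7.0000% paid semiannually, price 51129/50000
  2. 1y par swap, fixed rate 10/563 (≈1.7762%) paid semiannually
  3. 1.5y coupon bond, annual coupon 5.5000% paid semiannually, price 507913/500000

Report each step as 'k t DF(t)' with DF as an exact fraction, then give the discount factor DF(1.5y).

1 1/2 247/250
2 1 393/400
3 3/2 9359/10000
DF(1.5y) = 9359/10000 ≈ 0.935900

step 1 [0.5y] bond c/2=7/200: DF=(51129/50000 − 7/200·(0))/(1+7/200) = 247/250 ≈ 0.988000
step 2 [1y] swap r/2=5/563: DF=(1 − 5/563·(0.988000))/(1+5/563) = 393/400 ≈ 0.982500
step 3 [1.5y] bond c/2=11/400: DF=(507913/500000 − 11/400·(0.988000+0.982500))/(1+11/400) = 9359/10000 ≈ 0.935900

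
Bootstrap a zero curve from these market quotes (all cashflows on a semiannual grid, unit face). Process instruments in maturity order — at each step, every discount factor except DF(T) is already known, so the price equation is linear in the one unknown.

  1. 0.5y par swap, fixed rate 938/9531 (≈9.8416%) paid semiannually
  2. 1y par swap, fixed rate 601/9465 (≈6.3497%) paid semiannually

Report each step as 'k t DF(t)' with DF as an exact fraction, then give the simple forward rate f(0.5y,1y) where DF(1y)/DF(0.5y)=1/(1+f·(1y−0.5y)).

1 1/2 9531/10000
2 1 9399/10000
f(0.5y,1y) = ((9531/10000)/(9399/10000) − 1)/(1/2) = 88/3133 ≈ 2.8088%

step 1 [0.5y] swap r/2=469/9531: DF=(1 − 469/9531·(0))/(1+469/9531) = 9531/10000 ≈ 0.953100
step 2 [1y] swap r/2=601/18930: DF=(1 − 601/18930·(0.953100))/(1+601/18930) = 9399/10000 ≈ 0.939900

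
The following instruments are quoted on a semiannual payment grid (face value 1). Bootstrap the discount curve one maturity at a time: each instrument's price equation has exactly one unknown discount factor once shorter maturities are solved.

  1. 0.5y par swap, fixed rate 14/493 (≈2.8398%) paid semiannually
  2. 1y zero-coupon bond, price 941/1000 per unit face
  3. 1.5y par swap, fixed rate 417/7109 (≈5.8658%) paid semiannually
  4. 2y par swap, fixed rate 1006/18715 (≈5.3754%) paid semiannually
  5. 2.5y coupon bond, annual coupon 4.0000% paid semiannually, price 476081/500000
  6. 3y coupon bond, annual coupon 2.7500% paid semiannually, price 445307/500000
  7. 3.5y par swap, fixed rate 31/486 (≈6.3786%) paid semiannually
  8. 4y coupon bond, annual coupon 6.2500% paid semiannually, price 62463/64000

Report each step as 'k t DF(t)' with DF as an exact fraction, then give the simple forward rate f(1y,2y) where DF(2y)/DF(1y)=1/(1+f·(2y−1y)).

step 1 [0.5y] swap r/2=7/493: DF=(1 − 7/493·(0))/(1+7/493) = 493/500 ≈ 0.986000
step 2 [1y] zero: DF = P = 941/1000 ≈ 0.941000
step 3 [1.5y] swap r/2=417/14218: DF=(1 − 417/14218·(0.986000+0.941000))/(1+417/14218) = 4583/5000 ≈ 0.916600
step 4 [2y] swap r/2=503/18715: DF=(1 − 503/18715·(0.986000+0.941000+0.916600))/(1+503/18715) = 4497/5000 ≈ 0.899400
step 5 [2.5y] bond c/2=1/50: DF=(476081/500000 − 1/50·(0.986000+0.941000+0.916600+0.899400))/(1+1/50) = 8601/10000 ≈ 0.860100
step 6 [3y] bond c/2=11/800: DF=(445307/500000 − 11/800·(0.986000+0.941000+0.916600+0.899400+0.860100))/(1+11/800) = 8161/10000 ≈ 0.816100
step 7 [3.5y] swap r/2=31/972: DF=(1 − 31/972·(0.986000+0.941000+0.916600+0.899400+0.860100+0.816100))/(1+31/972) = 501/625 ≈ 0.801600
step 8 [4y] bond c/2=1/32: DF=(62463/64000 − 1/32·(0.986000+0.941000+0.916600+0.899400+0.860100+0.816100+0.801600))/(1+1/32) = 7579/10000 ≈ 0.757900

1 1/2 493/500
2 1 941/1000
3 3/2 4583/5000
4 2 4497/5000
5 5/2 8601/10000
6 3 8161/10000
7 7/2 501/625
8 4 7579/10000
f(1y,2y) = ((941/1000)/(4497/5000) − 1)/(1) = 208/4497 ≈ 4.6253%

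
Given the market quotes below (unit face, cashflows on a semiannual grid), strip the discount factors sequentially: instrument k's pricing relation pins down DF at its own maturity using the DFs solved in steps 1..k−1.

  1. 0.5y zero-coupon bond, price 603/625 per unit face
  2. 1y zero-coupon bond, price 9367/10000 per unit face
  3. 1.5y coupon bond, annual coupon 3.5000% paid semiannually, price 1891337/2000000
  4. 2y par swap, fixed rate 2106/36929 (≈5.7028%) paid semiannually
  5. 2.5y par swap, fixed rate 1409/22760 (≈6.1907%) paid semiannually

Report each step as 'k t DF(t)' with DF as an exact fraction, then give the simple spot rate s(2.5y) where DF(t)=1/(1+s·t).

1 1/2 603/625
2 1 9367/10000
3 3/2 8967/10000
4 2 8947/10000
5 5/2 8591/10000
s(2.5y) = (1/(8591/10000) − 1)/(5/2) = 2818/42955 ≈ 6.5604%

step 1 [0.5y] zero: DF = P = 603/625 ≈ 0.964800
step 2 [1y] zero: DF = P = 9367/10000 ≈ 0.936700
step 3 [1.5y] bond c/2=7/400: DF=(1891337/2000000 − 7/400·(0.964800+0.936700))/(1+7/400) = 8967/10000 ≈ 0.896700
step 4 [2y] swap r/2=1053/36929: DF=(1 − 1053/36929·(0.964800+0.936700+0.896700))/(1+1053/36929) = 8947/10000 ≈ 0.894700
step 5 [2.5y] swap r/2=1409/45520: DF=(1 − 1409/45520·(0.964800+0.936700+0.896700+0.894700))/(1+1409/45520) = 8591/10000 ≈ 0.859100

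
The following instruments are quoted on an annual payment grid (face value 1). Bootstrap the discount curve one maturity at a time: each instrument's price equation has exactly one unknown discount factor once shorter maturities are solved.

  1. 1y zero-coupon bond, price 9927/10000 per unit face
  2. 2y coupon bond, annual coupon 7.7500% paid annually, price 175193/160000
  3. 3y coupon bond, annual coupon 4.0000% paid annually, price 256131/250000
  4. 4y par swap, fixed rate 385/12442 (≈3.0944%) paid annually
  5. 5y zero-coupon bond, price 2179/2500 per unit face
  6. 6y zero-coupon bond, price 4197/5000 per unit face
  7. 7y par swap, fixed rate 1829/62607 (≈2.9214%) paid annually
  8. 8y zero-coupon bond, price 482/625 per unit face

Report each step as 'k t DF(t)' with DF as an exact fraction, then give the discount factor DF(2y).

1 1 9927/10000
2 2 1181/1250
3 3 4553/5000
4 4 1769/2000
5 5 2179/2500
6 6 4197/5000
7 7 8171/10000
8 8 482/625
DF(2y) = 1181/1250 ≈ 0.944800

step 1 [1y] zero: DF = P = 9927/10000 ≈ 0.992700
step 2 [2y] bond c/1=31/400: DF=(175193/160000 − 31/400·(0.992700))/(1+31/400) = 1181/1250 ≈ 0.944800
step 3 [3y] bond c/1=1/25: DF=(256131/250000 − 1/25·(0.992700+0.944800))/(1+1/25) = 4553/5000 ≈ 0.910600
step 4 [4y] swap r/1=385/12442: DF=(1 − 385/12442·(0.992700+0.944800+0.910600))/(1+385/12442) = 1769/2000 ≈ 0.884500
step 5 [5y] zero: DF = P = 2179/2500 ≈ 0.871600
step 6 [6y] zero: DF = P = 4197/5000 ≈ 0.839400
step 7 [7y] swap r/1=1829/62607: DF=(1 − 1829/62607·(0.992700+0.944800+0.910600+0.884500+0.871600+0.839400))/(1+1829/62607) = 8171/10000 ≈ 0.817100
step 8 [8y] zero: DF = P = 482/625 ≈ 0.771200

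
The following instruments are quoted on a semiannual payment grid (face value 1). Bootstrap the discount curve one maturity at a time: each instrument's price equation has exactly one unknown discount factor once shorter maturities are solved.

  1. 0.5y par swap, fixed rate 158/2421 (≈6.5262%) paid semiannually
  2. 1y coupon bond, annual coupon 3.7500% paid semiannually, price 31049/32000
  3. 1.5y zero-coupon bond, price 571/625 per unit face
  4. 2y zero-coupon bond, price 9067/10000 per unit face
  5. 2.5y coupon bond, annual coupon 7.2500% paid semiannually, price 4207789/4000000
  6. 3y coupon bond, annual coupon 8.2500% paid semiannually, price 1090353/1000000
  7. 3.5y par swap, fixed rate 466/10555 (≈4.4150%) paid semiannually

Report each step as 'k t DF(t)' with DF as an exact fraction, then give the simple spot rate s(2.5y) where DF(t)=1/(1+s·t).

1 1/2 2421/2500
2 1 4673/5000
3 3/2 571/625
4 2 9067/10000
5 5/2 8849/10000
6 3 4323/5000
7 7/2 4301/5000
s(2.5y) = (1/(8849/10000) − 1)/(5/2) = 2302/44245 ≈ 5.2028%

step 1 [0.5y] swap r/2=79/2421: DF=(1 − 79/2421·(0))/(1+79/2421) = 2421/2500 ≈ 0.968400
step 2 [1y] bond c/2=3/160: DF=(31049/32000 − 3/160·(0.968400))/(1+3/160) = 4673/5000 ≈ 0.934600
step 3 [1.5y] zero: DF = P = 571/625 ≈ 0.913600
step 4 [2y] zero: DF = P = 9067/10000 ≈ 0.906700
step 5 [2.5y] bond c/2=29/800: DF=(4207789/4000000 − 29/800·(0.968400+0.934600+0.913600+0.906700))/(1+29/800) = 8849/10000 ≈ 0.884900
step 6 [3y] bond c/2=33/800: DF=(1090353/1000000 − 33/800·(0.968400+0.934600+0.913600+0.906700+0.884900))/(1+33/800) = 4323/5000 ≈ 0.864600
step 7 [3.5y] swap r/2=233/10555: DF=(1 − 233/10555·(0.968400+0.934600+0.913600+0.906700+0.884900+0.864600))/(1+233/10555) = 4301/5000 ≈ 0.860200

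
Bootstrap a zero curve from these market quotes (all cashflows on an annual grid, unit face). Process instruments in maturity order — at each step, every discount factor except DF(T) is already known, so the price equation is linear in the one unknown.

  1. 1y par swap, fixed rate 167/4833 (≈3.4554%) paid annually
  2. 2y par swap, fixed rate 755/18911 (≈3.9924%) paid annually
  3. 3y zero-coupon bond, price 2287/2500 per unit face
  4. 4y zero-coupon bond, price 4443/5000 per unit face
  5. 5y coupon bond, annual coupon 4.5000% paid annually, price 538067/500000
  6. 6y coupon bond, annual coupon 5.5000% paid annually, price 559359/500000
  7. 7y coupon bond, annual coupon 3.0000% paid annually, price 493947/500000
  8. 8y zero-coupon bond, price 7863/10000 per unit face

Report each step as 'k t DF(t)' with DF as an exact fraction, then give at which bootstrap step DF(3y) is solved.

1 1 4833/5000
2 2 1849/2000
3 3 2287/2500
4 4 4443/5000
5 5 8707/10000
6 6 514/625
7 7 4011/5000
8 8 7863/10000
DF(3y) is solved at step 3

step 1 [1y] swap r/1=167/4833: DF=(1 − 167/4833·(0))/(1+167/4833) = 4833/5000 ≈ 0.966600
step 2 [2y] swap r/1=755/18911: DF=(1 − 755/18911·(0.966600))/(1+755/18911) = 1849/2000 ≈ 0.924500
step 3 [3y] zero: DF = P = 2287/2500 ≈ 0.914800
step 4 [4y] zero: DF = P = 4443/5000 ≈ 0.888600
step 5 [5y] bond c/1=9/200: DF=(538067/500000 − 9/200·(0.966600+0.924500+0.914800+0.888600))/(1+9/200) = 8707/10000 ≈ 0.870700
step 6 [6y] bond c/1=11/200: DF=(559359/500000 − 11/200·(0.966600+0.924500+0.914800+0.888600+0.870700))/(1+11/200) = 514/625 ≈ 0.822400
step 7 [7y] bond c/1=3/100: DF=(493947/500000 − 3/100·(0.966600+0.924500+0.914800+0.888600+0.870700+0.822400))/(1+3/100) = 4011/5000 ≈ 0.802200
step 8 [8y] zero: DF = P = 7863/10000 ≈ 0.786300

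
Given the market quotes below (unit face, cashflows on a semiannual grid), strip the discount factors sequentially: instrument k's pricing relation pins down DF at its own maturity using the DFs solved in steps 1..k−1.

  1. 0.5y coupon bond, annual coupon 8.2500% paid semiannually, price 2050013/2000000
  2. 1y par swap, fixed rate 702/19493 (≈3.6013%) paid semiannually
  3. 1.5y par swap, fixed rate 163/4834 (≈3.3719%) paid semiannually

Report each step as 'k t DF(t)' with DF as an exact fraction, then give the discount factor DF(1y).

1 1/2 2461/2500
2 1 9649/10000
3 3/2 9511/10000
DF(1y) = 9649/10000 ≈ 0.964900

step 1 [0.5y] bond c/2=33/800: DF=(2050013/2000000 − 33/800·(0))/(1+33/800) = 2461/2500 ≈ 0.984400
step 2 [1y] swap r/2=351/19493: DF=(1 − 351/19493·(0.984400))/(1+351/19493) = 9649/10000 ≈ 0.964900
step 3 [1.5y] swap r/2=163/9668: DF=(1 − 163/9668·(0.984400+0.964900))/(1+163/9668) = 9511/10000 ≈ 0.951100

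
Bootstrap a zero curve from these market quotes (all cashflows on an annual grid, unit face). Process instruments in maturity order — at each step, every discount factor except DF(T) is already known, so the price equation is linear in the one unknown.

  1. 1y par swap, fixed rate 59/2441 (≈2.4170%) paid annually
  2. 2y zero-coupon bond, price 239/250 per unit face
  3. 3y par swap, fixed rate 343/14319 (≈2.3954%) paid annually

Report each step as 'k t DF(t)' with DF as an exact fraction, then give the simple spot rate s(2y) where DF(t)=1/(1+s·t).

step 1 [1y] swap r/1=59/2441: DF=(1 − 59/2441·(0))/(1+59/2441) = 2441/2500 ≈ 0.976400
step 2 [2y] zero: DF = P = 239/250 ≈ 0.956000
step 3 [3y] swap r/1=343/14319: DF=(1 − 343/14319·(0.976400+0.956000))/(1+343/14319) = 4657/5000 ≈ 0.931400

1 1 2441/2500
2 2 239/250
3 3 4657/5000
s(2y) = (1/(239/250) − 1)/(2) = 11/478 ≈ 2.3013%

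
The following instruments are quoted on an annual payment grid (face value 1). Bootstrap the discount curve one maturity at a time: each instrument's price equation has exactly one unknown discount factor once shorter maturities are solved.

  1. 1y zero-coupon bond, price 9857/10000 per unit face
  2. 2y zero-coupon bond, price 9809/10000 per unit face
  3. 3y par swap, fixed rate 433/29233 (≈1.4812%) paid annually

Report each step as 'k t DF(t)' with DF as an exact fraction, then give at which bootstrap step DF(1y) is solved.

step 1 [1y] zero: DF = P = 9857/10000 ≈ 0.985700
step 2 [2y] zero: DF = P = 9809/10000 ≈ 0.980900
step 3 [3y] swap r/1=433/29233: DF=(1 − 433/29233·(0.985700+0.980900))/(1+433/29233) = 9567/10000 ≈ 0.956700

1 1 9857/10000
2 2 9809/10000
3 3 9567/10000
DF(1y) is solved at step 1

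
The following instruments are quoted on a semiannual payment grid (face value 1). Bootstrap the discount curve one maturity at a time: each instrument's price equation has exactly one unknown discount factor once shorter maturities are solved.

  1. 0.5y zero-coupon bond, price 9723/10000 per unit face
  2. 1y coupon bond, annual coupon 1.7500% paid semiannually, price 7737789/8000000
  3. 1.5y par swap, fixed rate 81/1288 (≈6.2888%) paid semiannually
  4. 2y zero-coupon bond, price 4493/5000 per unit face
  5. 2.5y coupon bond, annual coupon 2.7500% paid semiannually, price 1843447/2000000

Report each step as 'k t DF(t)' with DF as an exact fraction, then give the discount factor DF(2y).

1 1/2 9723/10000
2 1 594/625
3 3/2 9109/10000
4 2 4493/5000
5 5/2 4293/5000
DF(2y) = 4493/5000 ≈ 0.898600

step 1 [0.5y] zero: DF = P = 9723/10000 ≈ 0.972300
step 2 [1y] bond c/2=7/800: DF=(7737789/8000000 − 7/800·(0.972300))/(1+7/800) = 594/625 ≈ 0.950400
step 3 [1.5y] swap r/2=81/2576: DF=(1 − 81/2576·(0.972300+0.950400))/(1+81/2576) = 9109/10000 ≈ 0.910900
step 4 [2y] zero: DF = P = 4493/5000 ≈ 0.898600
step 5 [2.5y] bond c/2=11/800: DF=(1843447/2000000 − 11/800·(0.972300+0.950400+0.910900+0.898600))/(1+11/800) = 4293/5000 ≈ 0.858600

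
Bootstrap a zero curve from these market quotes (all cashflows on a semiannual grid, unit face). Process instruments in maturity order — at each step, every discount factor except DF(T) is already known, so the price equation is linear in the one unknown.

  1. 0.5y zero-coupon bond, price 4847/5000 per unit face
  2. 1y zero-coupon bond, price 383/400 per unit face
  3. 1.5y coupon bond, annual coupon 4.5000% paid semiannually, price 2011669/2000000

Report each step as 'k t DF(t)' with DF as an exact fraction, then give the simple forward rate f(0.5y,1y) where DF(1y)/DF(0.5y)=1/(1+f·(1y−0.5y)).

step 1 [0.5y] zero: DF = P = 4847/5000 ≈ 0.969400
step 2 [1y] zero: DF = P = 383/400 ≈ 0.957500
step 3 [1.5y] bond c/2=9/400: DF=(2011669/2000000 − 9/400·(0.969400+0.957500))/(1+9/400) = 9413/10000 ≈ 0.941300

1 1/2 4847/5000
2 1 383/400
3 3/2 9413/10000
f(0.5y,1y) = ((4847/5000)/(383/400) − 1)/(1/2) = 238/9575 ≈ 2.4856%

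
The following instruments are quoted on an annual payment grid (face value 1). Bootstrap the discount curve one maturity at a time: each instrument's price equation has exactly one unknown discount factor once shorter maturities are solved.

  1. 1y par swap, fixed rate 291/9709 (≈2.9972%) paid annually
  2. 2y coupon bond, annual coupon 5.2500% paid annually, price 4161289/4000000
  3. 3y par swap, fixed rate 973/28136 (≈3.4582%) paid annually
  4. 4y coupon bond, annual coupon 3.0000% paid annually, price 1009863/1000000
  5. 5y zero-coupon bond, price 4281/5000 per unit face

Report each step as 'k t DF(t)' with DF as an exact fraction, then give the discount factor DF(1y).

1 1 9709/10000
2 2 47/50
3 3 9027/10000
4 4 1797/2000
5 5 4281/5000
DF(1y) = 9709/10000 ≈ 0.970900

step 1 [1y] swap r/1=291/9709: DF=(1 − 291/9709·(0))/(1+291/9709) = 9709/10000 ≈ 0.970900
step 2 [2y] bond c/1=21/400: DF=(4161289/4000000 − 21/400·(0.970900))/(1+21/400) = 47/50 ≈ 0.940000
step 3 [3y] swap r/1=973/28136: DF=(1 − 973/28136·(0.970900+0.940000))/(1+973/28136) = 9027/10000 ≈ 0.902700
step 4 [4y] bond c/1=3/100: DF=(1009863/1000000 − 3/100·(0.970900+0.940000+0.902700))/(1+3/100) = 1797/2000 ≈ 0.898500
step 5 [5y] zero: DF = P = 4281/5000 ≈ 0.856200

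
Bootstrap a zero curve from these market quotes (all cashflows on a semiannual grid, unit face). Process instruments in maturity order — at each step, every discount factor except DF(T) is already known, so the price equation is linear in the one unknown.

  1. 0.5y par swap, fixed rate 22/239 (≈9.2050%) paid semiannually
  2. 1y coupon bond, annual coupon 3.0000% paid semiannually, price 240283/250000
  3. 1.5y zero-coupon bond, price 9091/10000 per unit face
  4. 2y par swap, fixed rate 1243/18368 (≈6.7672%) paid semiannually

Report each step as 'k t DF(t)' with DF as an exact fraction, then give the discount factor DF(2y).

1 1/2 239/250
2 1 583/625
3 3/2 9091/10000
4 2 8757/10000
DF(2y) = 8757/10000 ≈ 0.875700

step 1 [0.5y] swap r/2=11/239: DF=(1 − 11/239·(0))/(1+11/239) = 239/250 ≈ 0.956000
step 2 [1y] bond c/2=3/200: DF=(240283/250000 − 3/200·(0.956000))/(1+3/200) = 583/625 ≈ 0.932800
step 3 [1.5y] zero: DF = P = 9091/10000 ≈ 0.909100
step 4 [2y] swap r/2=1243/36736: DF=(1 − 1243/36736·(0.956000+0.932800+0.909100))/(1+1243/36736) = 8757/10000 ≈ 0.875700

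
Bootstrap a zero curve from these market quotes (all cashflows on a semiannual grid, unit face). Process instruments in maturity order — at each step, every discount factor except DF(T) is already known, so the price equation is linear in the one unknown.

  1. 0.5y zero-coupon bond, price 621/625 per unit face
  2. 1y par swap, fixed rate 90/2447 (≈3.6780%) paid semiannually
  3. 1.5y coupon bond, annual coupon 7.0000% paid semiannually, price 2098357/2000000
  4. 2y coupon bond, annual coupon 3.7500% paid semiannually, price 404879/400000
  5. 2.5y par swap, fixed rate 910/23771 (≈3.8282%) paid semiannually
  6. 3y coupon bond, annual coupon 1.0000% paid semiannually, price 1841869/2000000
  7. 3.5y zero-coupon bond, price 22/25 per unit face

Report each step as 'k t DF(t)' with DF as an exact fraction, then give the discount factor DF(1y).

step 1 [0.5y] zero: DF = P = 621/625 ≈ 0.993600
step 2 [1y] swap r/2=45/2447: DF=(1 − 45/2447·(0.993600))/(1+45/2447) = 241/250 ≈ 0.964000
step 3 [1.5y] bond c/2=7/200: DF=(2098357/2000000 − 7/200·(0.993600+0.964000))/(1+7/200) = 379/400 ≈ 0.947500
step 4 [2y] bond c/2=3/160: DF=(404879/400000 − 3/160·(0.993600+0.964000+0.947500))/(1+3/160) = 9401/10000 ≈ 0.940100
step 5 [2.5y] swap r/2=455/23771: DF=(1 − 455/23771·(0.993600+0.964000+0.947500+0.940100))/(1+455/23771) = 909/1000 ≈ 0.909000
step 6 [3y] bond c/2=1/200: DF=(1841869/2000000 − 1/200·(0.993600+0.964000+0.947500+0.940100+0.909000))/(1+1/200) = 8927/10000 ≈ 0.892700
step 7 [3.5y] zero: DF = P = 22/25 ≈ 0.880000

1 1/2 621/625
2 1 241/250
3 3/2 379/400
4 2 9401/10000
5 5/2 909/1000
6 3 8927/10000
7 7/2 22/25
DF(1y) = 241/250 ≈ 0.964000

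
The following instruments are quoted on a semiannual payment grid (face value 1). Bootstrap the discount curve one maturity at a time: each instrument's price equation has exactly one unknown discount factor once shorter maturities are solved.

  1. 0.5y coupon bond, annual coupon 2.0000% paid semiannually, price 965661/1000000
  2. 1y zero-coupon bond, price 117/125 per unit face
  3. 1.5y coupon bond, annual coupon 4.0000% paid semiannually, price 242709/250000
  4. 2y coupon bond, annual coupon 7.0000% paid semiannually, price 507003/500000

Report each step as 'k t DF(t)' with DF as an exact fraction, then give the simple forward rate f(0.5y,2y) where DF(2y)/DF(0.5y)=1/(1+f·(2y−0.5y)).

1 1/2 9561/10000
2 1 117/125
3 3/2 9147/10000
4 2 553/625
f(0.5y,2y) = ((9561/10000)/(553/625) − 1)/(3/2) = 713/13272 ≈ 5.3722%

step 1 [0.5y] bond c/2=1/100: DF=(965661/1000000 − 1/100·(0))/(1+1/100) = 9561/10000 ≈ 0.956100
step 2 [1y] zero: DF = P = 117/125 ≈ 0.936000
step 3 [1.5y] bond c/2=1/50: DF=(242709/250000 − 1/50·(0.956100+0.936000))/(1+1/50) = 9147/10000 ≈ 0.914700
step 4 [2y] bond c/2=7/200: DF=(507003/500000 − 7/200·(0.956100+0.936000+0.914700))/(1+7/200) = 553/625 ≈ 0.884800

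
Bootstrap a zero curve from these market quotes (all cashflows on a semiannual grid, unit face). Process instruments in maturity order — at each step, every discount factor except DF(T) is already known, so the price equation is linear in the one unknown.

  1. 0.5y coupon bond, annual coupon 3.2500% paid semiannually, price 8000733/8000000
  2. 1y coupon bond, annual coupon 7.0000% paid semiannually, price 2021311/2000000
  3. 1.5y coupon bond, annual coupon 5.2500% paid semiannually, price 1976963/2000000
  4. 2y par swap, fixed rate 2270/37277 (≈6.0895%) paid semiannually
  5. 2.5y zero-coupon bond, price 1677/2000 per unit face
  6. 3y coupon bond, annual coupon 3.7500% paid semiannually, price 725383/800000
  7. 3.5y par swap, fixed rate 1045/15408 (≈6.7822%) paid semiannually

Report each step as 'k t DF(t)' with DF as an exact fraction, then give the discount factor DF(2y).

1 1/2 9841/10000
2 1 1179/1250
3 3/2 9139/10000
4 2 1773/2000
5 5/2 1677/2000
6 3 403/500
7 7/2 791/1000
DF(2y) = 1773/2000 ≈ 0.886500

step 1 [0.5y] bond c/2=13/800: DF=(8000733/8000000 − 13/800·(0))/(1+13/800) = 9841/10000 ≈ 0.984100
step 2 [1y] bond c/2=7/200: DF=(2021311/2000000 − 7/200·(0.984100))/(1+7/200) = 1179/1250 ≈ 0.943200
step 3 [1.5y] bond c/2=21/800: DF=(1976963/2000000 − 21/800·(0.984100+0.943200))/(1+21/800) = 9139/10000 ≈ 0.913900
step 4 [2y] swap r/2=1135/37277: DF=(1 − 1135/37277·(0.984100+0.943200+0.913900))/(1+1135/37277) = 1773/2000 ≈ 0.886500
step 5 [2.5y] zero: DF = P = 1677/2000 ≈ 0.838500
step 6 [3y] bond c/2=3/160: DF=(725383/800000 − 3/160·(0.984100+0.943200+0.913900+0.886500+0.838500))/(1+3/160) = 403/500 ≈ 0.806000
step 7 [3.5y] swap r/2=1045/30816: DF=(1 − 1045/30816·(0.984100+0.943200+0.913900+0.886500+0.838500+0.806000))/(1+1045/30816) = 791/1000 ≈ 0.791000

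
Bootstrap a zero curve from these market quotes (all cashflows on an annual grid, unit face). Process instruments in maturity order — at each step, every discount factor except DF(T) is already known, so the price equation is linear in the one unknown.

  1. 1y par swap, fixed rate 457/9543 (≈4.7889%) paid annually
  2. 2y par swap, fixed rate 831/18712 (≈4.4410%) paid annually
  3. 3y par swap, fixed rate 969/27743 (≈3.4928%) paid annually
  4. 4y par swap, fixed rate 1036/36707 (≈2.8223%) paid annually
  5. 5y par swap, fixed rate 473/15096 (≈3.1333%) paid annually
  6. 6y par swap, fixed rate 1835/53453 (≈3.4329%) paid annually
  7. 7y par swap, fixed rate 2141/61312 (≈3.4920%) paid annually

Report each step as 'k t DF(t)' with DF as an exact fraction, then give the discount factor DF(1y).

step 1 [1y] swap r/1=457/9543: DF=(1 − 457/9543·(0))/(1+457/9543) = 9543/10000 ≈ 0.954300
step 2 [2y] swap r/1=831/18712: DF=(1 − 831/18712·(0.954300))/(1+831/18712) = 9169/10000 ≈ 0.916900
step 3 [3y] swap r/1=969/27743: DF=(1 − 969/27743·(0.954300+0.916900))/(1+969/27743) = 9031/10000 ≈ 0.903100
step 4 [4y] swap r/1=1036/36707: DF=(1 − 1036/36707·(0.954300+0.916900+0.903100))/(1+1036/36707) = 2241/2500 ≈ 0.896400
step 5 [5y] swap r/1=473/15096: DF=(1 − 473/15096·(0.954300+0.916900+0.903100+0.896400))/(1+473/15096) = 8581/10000 ≈ 0.858100
step 6 [6y] swap r/1=1835/53453: DF=(1 − 1835/53453·(0.954300+0.916900+0.903100+0.896400+0.858100))/(1+1835/53453) = 1633/2000 ≈ 0.816500
step 7 [7y] swap r/1=2141/61312: DF=(1 − 2141/61312·(0.954300+0.916900+0.903100+0.896400+0.858100+0.816500))/(1+2141/61312) = 7859/10000 ≈ 0.785900

1 1 9543/10000
2 2 9169/10000
3 3 9031/10000
4 4 2241/2500
5 5 8581/10000
6 6 1633/2000
7 7 7859/10000
DF(1y) = 9543/10000 ≈ 0.954300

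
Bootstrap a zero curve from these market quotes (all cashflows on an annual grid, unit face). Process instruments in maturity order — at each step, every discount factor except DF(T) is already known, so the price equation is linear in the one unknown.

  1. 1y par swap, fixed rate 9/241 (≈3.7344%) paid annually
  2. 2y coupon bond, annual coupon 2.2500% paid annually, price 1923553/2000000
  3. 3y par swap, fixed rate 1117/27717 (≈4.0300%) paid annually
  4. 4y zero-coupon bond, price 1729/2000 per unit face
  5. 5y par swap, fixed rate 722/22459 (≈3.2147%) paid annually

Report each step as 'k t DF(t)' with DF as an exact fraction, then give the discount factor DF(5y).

1 1 241/250
2 2 4597/5000
3 3 8883/10000
4 4 1729/2000
5 5 2139/2500
DF(5y) = 2139/2500 ≈ 0.855600

step 1 [1y] swap r/1=9/241: DF=(1 − 9/241·(0))/(1+9/241) = 241/250 ≈ 0.964000
step 2 [2y] bond c/1=9/400: DF=(1923553/2000000 − 9/400·(0.964000))/(1+9/400) = 4597/5000 ≈ 0.919400
step 3 [3y] swap r/1=1117/27717: DF=(1 − 1117/27717·(0.964000+0.919400))/(1+1117/27717) = 8883/10000 ≈ 0.888300
step 4 [4y] zero: DF = P = 1729/2000 ≈ 0.864500
step 5 [5y] swap r/1=722/22459: DF=(1 − 722/22459·(0.964000+0.919400+0.888300+0.864500))/(1+722/22459) = 2139/2500 ≈ 0.855600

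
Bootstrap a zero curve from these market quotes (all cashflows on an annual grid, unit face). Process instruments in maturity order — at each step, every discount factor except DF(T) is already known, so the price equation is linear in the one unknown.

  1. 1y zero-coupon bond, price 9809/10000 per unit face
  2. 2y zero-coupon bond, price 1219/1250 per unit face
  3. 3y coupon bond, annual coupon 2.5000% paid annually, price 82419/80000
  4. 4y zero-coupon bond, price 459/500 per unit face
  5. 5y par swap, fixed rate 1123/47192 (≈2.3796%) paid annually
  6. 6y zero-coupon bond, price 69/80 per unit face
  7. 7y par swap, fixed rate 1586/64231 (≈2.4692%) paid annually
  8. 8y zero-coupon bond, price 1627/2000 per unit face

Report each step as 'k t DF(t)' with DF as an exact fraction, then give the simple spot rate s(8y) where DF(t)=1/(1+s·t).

step 1 [1y] zero: DF = P = 9809/10000 ≈ 0.980900
step 2 [2y] zero: DF = P = 1219/1250 ≈ 0.975200
step 3 [3y] bond c/1=1/40: DF=(82419/80000 − 1/40·(0.980900+0.975200))/(1+1/40) = 4787/5000 ≈ 0.957400
step 4 [4y] zero: DF = P = 459/500 ≈ 0.918000
step 5 [5y] swap r/1=1123/47192: DF=(1 − 1123/47192·(0.980900+0.975200+0.957400+0.918000))/(1+1123/47192) = 8877/10000 ≈ 0.887700
step 6 [6y] zero: DF = P = 69/80 ≈ 0.862500
step 7 [7y] swap r/1=1586/64231: DF=(1 − 1586/64231·(0.980900+0.975200+0.957400+0.918000+0.887700+0.862500))/(1+1586/64231) = 4207/5000 ≈ 0.841400
step 8 [8y] zero: DF = P = 1627/2000 ≈ 0.813500

1 1 9809/10000
2 2 1219/1250
3 3 4787/5000
4 4 459/500
5 5 8877/10000
6 6 69/80
7 7 4207/5000
8 8 1627/2000
s(8y) = (1/(1627/2000) − 1)/(8) = 373/13016 ≈ 2.8657%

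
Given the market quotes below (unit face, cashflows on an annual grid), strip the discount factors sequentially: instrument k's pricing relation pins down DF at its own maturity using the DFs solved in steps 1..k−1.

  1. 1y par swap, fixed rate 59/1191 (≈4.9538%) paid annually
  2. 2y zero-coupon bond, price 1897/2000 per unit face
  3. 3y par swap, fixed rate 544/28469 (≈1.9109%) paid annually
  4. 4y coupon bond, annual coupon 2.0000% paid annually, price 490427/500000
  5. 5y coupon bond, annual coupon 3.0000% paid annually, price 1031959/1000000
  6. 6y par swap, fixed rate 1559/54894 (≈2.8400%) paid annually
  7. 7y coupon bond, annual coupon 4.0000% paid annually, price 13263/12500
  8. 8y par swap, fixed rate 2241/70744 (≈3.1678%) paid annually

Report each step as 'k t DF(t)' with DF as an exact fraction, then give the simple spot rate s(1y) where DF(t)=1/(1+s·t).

1 1 1191/1250
2 2 1897/2000
3 3 591/625
4 4 4529/5000
5 5 4463/5000
6 6 8441/10000
7 7 8091/10000
8 8 7759/10000
s(1y) = (1/(1191/1250) − 1)/(1) = 59/1191 ≈ 4.9538%

step 1 [1y] swap r/1=59/1191: DF=(1 − 59/1191·(0))/(1+59/1191) = 1191/1250 ≈ 0.952800
step 2 [2y] zero: DF = P = 1897/2000 ≈ 0.948500
step 3 [3y] swap r/1=544/28469: DF=(1 − 544/28469·(0.952800+0.948500))/(1+544/28469) = 591/625 ≈ 0.945600
step 4 [4y] bond c/1=1/50: DF=(490427/500000 − 1/50·(0.952800+0.948500+0.945600))/(1+1/50) = 4529/5000 ≈ 0.905800
step 5 [5y] bond c/1=3/100: DF=(1031959/1000000 − 3/100·(0.952800+0.948500+0.945600+0.905800))/(1+3/100) = 4463/5000 ≈ 0.892600
step 6 [6y] swap r/1=1559/54894: DF=(1 − 1559/54894·(0.952800+0.948500+0.945600+0.905800+0.892600))/(1+1559/54894) = 8441/10000 ≈ 0.844100
step 7 [7y] bond c/1=1/25: DF=(13263/12500 − 1/25·(0.952800+0.948500+0.945600+0.905800+0.892600+0.844100))/(1+1/25) = 8091/10000 ≈ 0.809100
step 8 [8y] swap r/1=2241/70744: DF=(1 − 2241/70744·(0.952800+0.948500+0.945600+0.905800+0.892600+0.844100+0.809100))/(1+2241/70744) = 7759/10000 ≈ 0.775900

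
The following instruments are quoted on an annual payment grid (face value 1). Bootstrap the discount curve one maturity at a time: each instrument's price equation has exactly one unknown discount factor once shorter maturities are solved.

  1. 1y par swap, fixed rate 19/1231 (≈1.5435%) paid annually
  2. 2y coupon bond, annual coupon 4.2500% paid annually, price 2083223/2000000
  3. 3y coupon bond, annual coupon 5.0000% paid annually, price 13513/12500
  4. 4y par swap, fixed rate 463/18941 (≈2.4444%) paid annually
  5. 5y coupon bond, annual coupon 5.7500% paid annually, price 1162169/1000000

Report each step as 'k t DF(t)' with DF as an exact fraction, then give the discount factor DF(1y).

step 1 [1y] swap r/1=19/1231: DF=(1 − 19/1231·(0))/(1+19/1231) = 1231/1250 ≈ 0.984800
step 2 [2y] bond c/1=17/400: DF=(2083223/2000000 − 17/400·(0.984800))/(1+17/400) = 959/1000 ≈ 0.959000
step 3 [3y] bond c/1=1/20: DF=(13513/12500 − 1/20·(0.984800+0.959000))/(1+1/20) = 937/1000 ≈ 0.937000
step 4 [4y] swap r/1=463/18941: DF=(1 − 463/18941·(0.984800+0.959000+0.937000))/(1+463/18941) = 4537/5000 ≈ 0.907400
step 5 [5y] bond c/1=23/400: DF=(1162169/1000000 − 23/400·(0.984800+0.959000+0.937000+0.907400))/(1+23/400) = 893/1000 ≈ 0.893000

1 1 1231/1250
2 2 959/1000
3 3 937/1000
4 4 4537/5000
5 5 893/1000
DF(1y) = 1231/1250 ≈ 0.984800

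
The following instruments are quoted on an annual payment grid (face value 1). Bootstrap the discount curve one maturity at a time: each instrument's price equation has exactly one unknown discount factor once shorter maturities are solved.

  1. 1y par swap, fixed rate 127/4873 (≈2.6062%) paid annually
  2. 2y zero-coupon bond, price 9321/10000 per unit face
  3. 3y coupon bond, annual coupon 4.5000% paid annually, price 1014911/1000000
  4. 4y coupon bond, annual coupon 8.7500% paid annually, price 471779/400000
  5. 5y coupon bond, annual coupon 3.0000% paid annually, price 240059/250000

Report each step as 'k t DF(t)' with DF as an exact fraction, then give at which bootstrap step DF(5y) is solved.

1 1 4873/5000
2 2 9321/10000
3 3 8891/10000
4 4 2149/2500
5 5 4129/5000
DF(5y) is solved at step 5

step 1 [1y] swap r/1=127/4873: DF=(1 − 127/4873·(0))/(1+127/4873) = 4873/5000 ≈ 0.974600
step 2 [2y] zero: DF = P = 9321/10000 ≈ 0.932100
step 3 [3y] bond c/1=9/200: DF=(1014911/1000000 − 9/200·(0.974600+0.932100))/(1+9/200) = 8891/10000 ≈ 0.889100
step 4 [4y] bond c/1=7/80: DF=(471779/400000 − 7/80·(0.974600+0.932100+0.889100))/(1+7/80) = 2149/2500 ≈ 0.859600
step 5 [5y] bond c/1=3/100: DF=(240059/250000 − 3/100·(0.974600+0.932100+0.889100+0.859600))/(1+3/100) = 4129/5000 ≈ 0.825800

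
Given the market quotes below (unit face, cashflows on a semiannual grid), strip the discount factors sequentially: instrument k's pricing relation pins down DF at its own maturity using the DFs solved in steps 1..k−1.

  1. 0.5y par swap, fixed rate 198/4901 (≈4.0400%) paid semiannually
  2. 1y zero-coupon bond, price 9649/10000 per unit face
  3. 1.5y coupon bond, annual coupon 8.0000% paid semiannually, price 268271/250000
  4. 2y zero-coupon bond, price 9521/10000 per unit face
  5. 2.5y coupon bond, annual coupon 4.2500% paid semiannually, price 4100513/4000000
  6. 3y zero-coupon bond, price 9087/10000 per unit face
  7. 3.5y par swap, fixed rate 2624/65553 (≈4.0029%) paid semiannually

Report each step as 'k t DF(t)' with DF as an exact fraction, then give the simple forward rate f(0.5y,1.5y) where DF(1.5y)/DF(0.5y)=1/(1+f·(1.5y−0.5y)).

1 1/2 4901/5000
2 1 9649/10000
3 3/2 957/1000
4 2 9521/10000
5 5/2 2309/2500
6 3 9087/10000
7 7/2 543/625
f(0.5y,1.5y) = ((4901/5000)/(957/1000) − 1)/(1) = 4/165 ≈ 2.4242%

step 1 [0.5y] swap r/2=99/4901: DF=(1 − 99/4901·(0))/(1+99/4901) = 4901/5000 ≈ 0.980200
step 2 [1y] zero: DF = P = 9649/10000 ≈ 0.964900
step 3 [1.5y] bond c/2=1/25: DF=(268271/250000 − 1/25·(0.980200+0.964900))/(1+1/25) = 957/1000 ≈ 0.957000
step 4 [2y] zero: DF = P = 9521/10000 ≈ 0.952100
step 5 [2.5y] bond c/2=17/800: DF=(4100513/4000000 − 17/800·(0.980200+0.964900+0.957000+0.952100))/(1+17/800) = 2309/2500 ≈ 0.923600
step 6 [3y] zero: DF = P = 9087/10000 ≈ 0.908700
step 7 [3.5y] swap r/2=1312/65553: DF=(1 − 1312/65553·(0.980200+0.964900+0.957000+0.952100+0.923600+0.908700))/(1+1312/65553) = 543/625 ≈ 0.868800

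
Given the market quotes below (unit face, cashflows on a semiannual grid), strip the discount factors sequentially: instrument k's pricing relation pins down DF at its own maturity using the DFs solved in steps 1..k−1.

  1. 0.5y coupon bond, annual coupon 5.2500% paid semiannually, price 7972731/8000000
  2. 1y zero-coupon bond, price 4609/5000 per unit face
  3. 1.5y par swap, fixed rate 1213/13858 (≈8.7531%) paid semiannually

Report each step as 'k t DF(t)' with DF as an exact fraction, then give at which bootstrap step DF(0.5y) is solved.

step 1 [0.5y] bond c/2=21/800: DF=(7972731/8000000 − 21/800·(0))/(1+21/800) = 9711/10000 ≈ 0.971100
step 2 [1y] zero: DF = P = 4609/5000 ≈ 0.921800
step 3 [1.5y] swap r/2=1213/27716: DF=(1 − 1213/27716·(0.971100+0.921800))/(1+1213/27716) = 8787/10000 ≈ 0.878700

1 1/2 9711/10000
2 1 4609/5000
3 3/2 8787/10000
DF(0.5y) is solved at step 1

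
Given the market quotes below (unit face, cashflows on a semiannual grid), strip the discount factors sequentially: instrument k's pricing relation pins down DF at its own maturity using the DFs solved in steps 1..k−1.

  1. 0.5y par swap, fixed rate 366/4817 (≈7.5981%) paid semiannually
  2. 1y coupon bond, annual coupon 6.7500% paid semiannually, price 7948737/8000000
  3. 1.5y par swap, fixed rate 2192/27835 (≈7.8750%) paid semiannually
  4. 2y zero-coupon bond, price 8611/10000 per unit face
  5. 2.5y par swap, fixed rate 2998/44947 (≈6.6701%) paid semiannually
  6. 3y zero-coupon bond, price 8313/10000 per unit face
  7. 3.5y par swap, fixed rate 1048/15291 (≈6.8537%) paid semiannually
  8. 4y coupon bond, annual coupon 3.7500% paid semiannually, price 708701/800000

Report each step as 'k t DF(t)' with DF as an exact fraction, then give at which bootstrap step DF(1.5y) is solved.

1 1/2 4817/5000
2 1 9297/10000
3 3/2 1113/1250
4 2 8611/10000
5 5/2 8501/10000
6 3 8313/10000
7 7/2 494/625
8 4 757/1000
DF(1.5y) is solved at step 3

step 1 [0.5y] swap r/2=183/4817: DF=(1 − 183/4817·(0))/(1+183/4817) = 4817/5000 ≈ 0.963400
step 2 [1y] bond c/2=27/800: DF=(7948737/8000000 − 27/800·(0.963400))/(1+27/800) = 9297/10000 ≈ 0.929700
step 3 [1.5y] swap r/2=1096/27835: DF=(1 − 1096/27835·(0.963400+0.929700))/(1+1096/27835) = 1113/1250 ≈ 0.890400
step 4 [2y] zero: DF = P = 8611/10000 ≈ 0.861100
step 5 [2.5y] swap r/2=1499/44947: DF=(1 − 1499/44947·(0.963400+0.929700+0.890400+0.861100))/(1+1499/44947) = 8501/10000 ≈ 0.850100
step 6 [3y] zero: DF = P = 8313/10000 ≈ 0.831300
step 7 [3.5y] swap r/2=524/15291: DF=(1 − 524/15291·(0.963400+0.929700+0.890400+0.861100+0.850100+0.831300))/(1+524/15291) = 494/625 ≈ 0.790400
step 8 [4y] bond c/2=3/160: DF=(708701/800000 − 3/160·(0.963400+0.929700+0.890400+0.861100+0.850100+0.831300+0.790400))/(1+3/160) = 757/1000 ≈ 0.757000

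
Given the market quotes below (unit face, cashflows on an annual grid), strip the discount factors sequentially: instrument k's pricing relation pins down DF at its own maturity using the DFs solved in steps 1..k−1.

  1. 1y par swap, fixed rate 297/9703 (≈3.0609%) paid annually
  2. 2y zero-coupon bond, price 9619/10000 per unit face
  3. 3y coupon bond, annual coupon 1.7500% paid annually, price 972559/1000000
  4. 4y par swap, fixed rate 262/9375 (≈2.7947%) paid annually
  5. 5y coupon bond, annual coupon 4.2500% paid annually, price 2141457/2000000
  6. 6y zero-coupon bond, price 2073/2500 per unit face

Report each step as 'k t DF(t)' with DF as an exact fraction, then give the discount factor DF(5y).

1 1 9703/10000
2 2 9619/10000
3 3 4613/5000
4 4 1119/1250
5 5 4371/5000
6 6 2073/2500
DF(5y) = 4371/5000 ≈ 0.874200

step 1 [1y] swap r/1=297/9703: DF=(1 − 297/9703·(0))/(1+297/9703) = 9703/10000 ≈ 0.970300
step 2 [2y] zero: DF = P = 9619/10000 ≈ 0.961900
step 3 [3y] bond c/1=7/400: DF=(972559/1000000 − 7/400·(0.970300+0.961900))/(1+7/400) = 4613/5000 ≈ 0.922600
step 4 [4y] swap r/1=262/9375: DF=(1 − 262/9375·(0.970300+0.961900+0.922600))/(1+262/9375) = 1119/1250 ≈ 0.895200
step 5 [5y] bond c/1=17/400: DF=(2141457/2000000 − 17/400·(0.970300+0.961900+0.922600+0.895200))/(1+17/400) = 4371/5000 ≈ 0.874200
step 6 [6y] zero: DF = P = 2073/2500 ≈ 0.829200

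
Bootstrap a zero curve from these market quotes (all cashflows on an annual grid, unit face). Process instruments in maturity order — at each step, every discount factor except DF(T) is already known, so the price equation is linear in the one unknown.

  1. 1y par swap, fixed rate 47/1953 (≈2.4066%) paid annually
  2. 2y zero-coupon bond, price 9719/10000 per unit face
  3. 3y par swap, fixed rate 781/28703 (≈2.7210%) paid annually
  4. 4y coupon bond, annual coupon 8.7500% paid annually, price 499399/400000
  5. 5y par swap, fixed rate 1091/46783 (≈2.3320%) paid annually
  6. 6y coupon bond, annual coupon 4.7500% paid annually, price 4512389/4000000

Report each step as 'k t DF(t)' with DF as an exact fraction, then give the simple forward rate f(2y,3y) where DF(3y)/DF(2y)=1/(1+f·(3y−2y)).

step 1 [1y] swap r/1=47/1953: DF=(1 − 47/1953·(0))/(1+47/1953) = 1953/2000 ≈ 0.976500
step 2 [2y] zero: DF = P = 9719/10000 ≈ 0.971900
step 3 [3y] swap r/1=781/28703: DF=(1 − 781/28703·(0.976500+0.971900))/(1+781/28703) = 9219/10000 ≈ 0.921900
step 4 [4y] bond c/1=7/80: DF=(499399/400000 − 7/80·(0.976500+0.971900+0.921900))/(1+7/80) = 9171/10000 ≈ 0.917100
step 5 [5y] swap r/1=1091/46783: DF=(1 − 1091/46783·(0.976500+0.971900+0.921900+0.917100))/(1+1091/46783) = 8909/10000 ≈ 0.890900
step 6 [6y] bond c/1=19/400: DF=(4512389/4000000 − 19/400·(0.976500+0.971900+0.921900+0.917100+0.890900))/(1+19/400) = 1081/1250 ≈ 0.864800

1 1 1953/2000
2 2 9719/10000
3 3 9219/10000
4 4 9171/10000
5 5 8909/10000
6 6 1081/1250
f(2y,3y) = ((9719/10000)/(9219/10000) − 1)/(1) = 500/9219 ≈ 5.4236%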